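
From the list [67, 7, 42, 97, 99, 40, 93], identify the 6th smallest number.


Sort ascending: [7, 40, 42, 67, 93, 97, 99]
The 6th element (1-indexed) is at index 5.
Value = 97
Final answer: 97


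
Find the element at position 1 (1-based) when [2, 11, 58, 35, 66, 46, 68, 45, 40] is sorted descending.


Sort descending: [68, 66, 58, 46, 45, 40, 35, 11, 2]
The 1st element (1-indexed) is at index 0.
Value = 68
Final answer: 68


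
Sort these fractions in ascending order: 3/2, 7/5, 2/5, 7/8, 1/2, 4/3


Convert to decimal for comparison:
  3/2 = 1.5
  7/5 = 1.4
  2/5 = 0.4
  7/8 = 0.875
  1/2 = 0.5
  4/3 = 1.3333
Decimals in increasing order: 0.4 < 0.5 < 0.875 < 1.3333 < 1.4 < 1.5
Writing each back as its fraction gives the sorted order.
Final answer: 2/5, 1/2, 7/8, 4/3, 7/5, 3/2


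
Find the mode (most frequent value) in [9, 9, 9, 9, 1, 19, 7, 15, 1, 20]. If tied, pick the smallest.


Count the frequency of each value:
  1 appears 2 time(s)
  7 appears 1 time(s)
  9 appears 4 time(s)
  15 appears 1 time(s)
  19 appears 1 time(s)
  20 appears 1 time(s)
Maximum frequency is 4.
Only 9 reaches that frequency, so it is the mode.
Final answer: 9


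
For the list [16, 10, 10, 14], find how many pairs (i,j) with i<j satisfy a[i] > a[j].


For each element, count the later elements that are smaller than it:
  16 (index 0): smaller elements after it = [10, 10, 14] -> 3
  10 (index 1): smaller elements after it = [] -> 0
  10 (index 2): smaller elements after it = [] -> 0
Total inversions = 3 + 0 + 0 = 3
Final answer: 3


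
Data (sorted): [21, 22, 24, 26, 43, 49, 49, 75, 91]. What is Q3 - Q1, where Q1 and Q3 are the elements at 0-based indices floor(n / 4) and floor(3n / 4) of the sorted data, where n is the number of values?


The data has n = 9 elements.
Q1 index = floor(9 / 4) = floor(2.25) = 2; Q3 index = floor(3 * 9 / 4) = floor(6.75) = 6
Q1 = element at index 2 = 24
Q3 = element at index 6 = 49
IQR = 49 - 24 = 25
Final answer: 25


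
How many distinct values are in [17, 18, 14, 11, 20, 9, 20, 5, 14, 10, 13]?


List all unique values:
Distinct values: [5, 9, 10, 11, 13, 14, 17, 18, 20]
Count = 9
Final answer: 9


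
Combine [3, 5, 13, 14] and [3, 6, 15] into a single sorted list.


List A: [3, 5, 13, 14]
List B: [3, 6, 15]
Repeatedly compare the front elements and take the smaller:
  3 vs 3 -> take 3
  5 vs 3 -> take 3
  5 vs 6 -> take 5
  13 vs 6 -> take 6
  13 vs 15 -> take 13
  14 vs 15 -> take 14
  A is exhausted; append the rest of B: [15]
Final answer: [3, 3, 5, 6, 13, 14, 15]


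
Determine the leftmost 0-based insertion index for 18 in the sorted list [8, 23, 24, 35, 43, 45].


List is sorted: [8, 23, 24, 35, 43, 45]
We need the leftmost position where 18 can be inserted, i.e. the first index whose element is >= 18 (or the end of the list if none is).
Binary search with low=0, high=6 (0-based indices):
  low=0, high=6, mid=3: a[3]=35 >= 18, so high = 3
  low=0, high=3, mid=1: a[1]=23 >= 18, so high = 1
  low=0, high=1, mid=0: a[0]=8 < 18, so low = 1
Now low = high = 1, so the insertion index is 1.
Final answer: 1


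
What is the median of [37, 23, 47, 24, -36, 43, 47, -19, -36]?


First, sort the list: [-36, -36, -19, 23, 24, 37, 43, 47, 47]
The list has 9 elements (odd count).
The middle index is 4 (0-based), and the element there is 24.
Final answer: 24


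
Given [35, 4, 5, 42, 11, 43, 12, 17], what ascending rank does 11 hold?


Sort ascending: [4, 5, 11, 12, 17, 35, 42, 43]
Find 11 in the sorted list.
11 is at position 3 (1-indexed).
Final answer: 3


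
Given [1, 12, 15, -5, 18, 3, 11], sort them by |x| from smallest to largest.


Compute absolute values:
  |1| = 1
  |12| = 12
  |15| = 15
  |-5| = 5
  |18| = 18
  |3| = 3
  |11| = 11
Absolute values in increasing order: 1 < 3 < 5 < 11 < 12 < 15 < 18
Listing the original numbers in that order gives the answer.
Final answer: [1, 3, -5, 11, 12, 15, 18]


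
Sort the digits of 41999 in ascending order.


The number 41999 has digits: 4, 1, 9, 9, 9
Sorted: 1, 4, 9, 9, 9
Joining the sorted digits gives the result.
Final answer: 14999


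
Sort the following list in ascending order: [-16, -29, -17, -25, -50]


Original list: [-16, -29, -17, -25, -50]
Repeatedly take the smallest remaining element:
  Remaining [-16, -29, -17, -25, -50] -> smallest is -50
  Remaining [-16, -29, -17, -25] -> smallest is -29
  Remaining [-16, -17, -25] -> smallest is -25
  Remaining [-16, -17] -> smallest is -17
  Remaining [-16] -> smallest is -16
Collecting the picks in order gives the sorted list.
Final answer: [-50, -29, -25, -17, -16]


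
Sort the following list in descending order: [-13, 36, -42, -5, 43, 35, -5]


Original list: [-13, 36, -42, -5, 43, 35, -5]
Repeatedly take the largest remaining element:
  Remaining [-13, 36, -42, -5, 43, 35, -5] -> largest is 43
  Remaining [-13, 36, -42, -5, 35, -5] -> largest is 36
  Remaining [-13, -42, -5, 35, -5] -> largest is 35
  Remaining [-13, -42, -5, -5] -> largest is -5
  Remaining [-13, -42, -5] -> largest is -5
  Remaining [-13, -42] -> largest is -13
  Remaining [-42] -> largest is -42
Collecting the picks in order gives the descending list.
Final answer: [43, 36, 35, -5, -5, -13, -42]


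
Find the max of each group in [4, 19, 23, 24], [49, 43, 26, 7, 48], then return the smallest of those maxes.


Find max of each group:
  Group 1: [4, 19, 23, 24] -> max = 24
  Group 2: [49, 43, 26, 7, 48] -> max = 49
Maxes: [24, 49]
Minimum of maxes = 24
Final answer: 24


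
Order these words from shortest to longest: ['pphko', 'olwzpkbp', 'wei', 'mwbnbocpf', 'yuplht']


Compute lengths:
  'pphko' has length 5
  'olwzpkbp' has length 8
  'wei' has length 3
  'mwbnbocpf' has length 9
  'yuplht' has length 6
Lengths in increasing order: 3 < 5 < 6 < 8 < 9
Listing the words in that order gives the answer.
Final answer: ['wei', 'pphko', 'yuplht', 'olwzpkbp', 'mwbnbocpf']


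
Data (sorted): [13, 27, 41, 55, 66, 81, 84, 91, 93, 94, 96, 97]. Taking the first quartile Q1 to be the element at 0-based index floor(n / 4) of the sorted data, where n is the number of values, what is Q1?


The list has n = 12 elements.
Q1 index = floor(12 / 4) = floor(3) = 3
Counting from index 0 in the sorted data, the element at index 3 is 55.
Final answer: 55


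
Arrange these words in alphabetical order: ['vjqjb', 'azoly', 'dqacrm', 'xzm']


Compare strings character by character (the first differing letter decides):
  'azoly' < 'dqacrm' since 'a' < 'd' at position 1
  'dqacrm' < 'vjqjb' since 'd' < 'v' at position 1
  'vjqjb' < 'xzm' since 'v' < 'x' at position 1
Chaining these comparisons gives the alphabetical order.
Final answer: ['azoly', 'dqacrm', 'vjqjb', 'xzm']


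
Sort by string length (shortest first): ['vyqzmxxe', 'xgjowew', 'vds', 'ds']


Compute lengths:
  'vyqzmxxe' has length 8
  'xgjowew' has length 7
  'vds' has length 3
  'ds' has length 2
Lengths in increasing order: 2 < 3 < 7 < 8
Listing the words in that order gives the answer.
Final answer: ['ds', 'vds', 'xgjowew', 'vyqzmxxe']


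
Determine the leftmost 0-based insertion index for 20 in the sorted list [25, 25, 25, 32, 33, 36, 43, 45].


List is sorted: [25, 25, 25, 32, 33, 36, 43, 45]
We need the leftmost position where 20 can be inserted, i.e. the first index whose element is >= 20 (or the end of the list if none is).
Binary search with low=0, high=8 (0-based indices):
  low=0, high=8, mid=4: a[4]=33 >= 20, so high = 4
  low=0, high=4, mid=2: a[2]=25 >= 20, so high = 2
  low=0, high=2, mid=1: a[1]=25 >= 20, so high = 1
  low=0, high=1, mid=0: a[0]=25 >= 20, so high = 0
Now low = high = 0, so the insertion index is 0.
Final answer: 0


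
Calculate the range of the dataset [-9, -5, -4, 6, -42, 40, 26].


Maximum value: 40
Minimum value: -42
Range = 40 - (-42) = 82
Final answer: 82


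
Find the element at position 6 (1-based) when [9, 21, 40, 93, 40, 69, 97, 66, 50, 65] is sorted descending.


Sort descending: [97, 93, 69, 66, 65, 50, 40, 40, 21, 9]
The 6th element (1-indexed) is at index 5.
Value = 50
Final answer: 50


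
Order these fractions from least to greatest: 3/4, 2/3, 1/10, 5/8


Convert to decimal for comparison:
  3/4 = 0.75
  2/3 = 0.6667
  1/10 = 0.1
  5/8 = 0.625
Decimals in increasing order: 0.1 < 0.625 < 0.6667 < 0.75
Writing each back as its fraction gives the sorted order.
Final answer: 1/10, 5/8, 2/3, 3/4


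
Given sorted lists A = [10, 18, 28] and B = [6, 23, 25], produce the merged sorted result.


List A: [10, 18, 28]
List B: [6, 23, 25]
Repeatedly compare the front elements and take the smaller:
  10 vs 6 -> take 6
  10 vs 23 -> take 10
  18 vs 23 -> take 18
  28 vs 23 -> take 23
  28 vs 25 -> take 25
  B is exhausted; append the rest of A: [28]
Final answer: [6, 10, 18, 23, 25, 28]


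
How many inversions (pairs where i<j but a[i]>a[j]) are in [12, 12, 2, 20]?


For each element, count the later elements that are smaller than it:
  12 (index 0): smaller elements after it = [2] -> 1
  12 (index 1): smaller elements after it = [2] -> 1
  2 (index 2): smaller elements after it = [] -> 0
Total inversions = 1 + 1 + 0 = 2
Final answer: 2


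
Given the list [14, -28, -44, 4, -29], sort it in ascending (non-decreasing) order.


Original list: [14, -28, -44, 4, -29]
Repeatedly take the smallest remaining element:
  Remaining [14, -28, -44, 4, -29] -> smallest is -44
  Remaining [14, -28, 4, -29] -> smallest is -29
  Remaining [14, -28, 4] -> smallest is -28
  Remaining [14, 4] -> smallest is 4
  Remaining [14] -> smallest is 14
Collecting the picks in order gives the sorted list.
Final answer: [-44, -29, -28, 4, 14]


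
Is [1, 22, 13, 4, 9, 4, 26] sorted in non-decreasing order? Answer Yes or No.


Check consecutive pairs:
  1 <= 22? True
  22 <= 13? False
  13 <= 4? False
  4 <= 9? True
  9 <= 4? False
  4 <= 26? True
3 consecutive pair(s) are out of order, so the list is not sorted.
Final answer: No


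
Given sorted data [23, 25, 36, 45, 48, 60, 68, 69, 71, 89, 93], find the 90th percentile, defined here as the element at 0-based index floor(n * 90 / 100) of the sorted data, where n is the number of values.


The dataset has n = 11 elements.
Index = floor(11 * 90 / 100) = floor(990 / 100) = floor(9.9) = 9
Counting from index 0 in the sorted data, the element at index 9 is 89.
Final answer: 89


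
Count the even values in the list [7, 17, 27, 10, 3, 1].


Check each element:
  7 is odd
  17 is odd
  27 is odd
  10 is even
  3 is odd
  1 is odd
Evens: [10]
Count of evens = 1
Final answer: 1


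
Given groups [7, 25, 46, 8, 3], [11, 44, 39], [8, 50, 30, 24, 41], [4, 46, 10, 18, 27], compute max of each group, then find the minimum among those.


Find max of each group:
  Group 1: [7, 25, 46, 8, 3] -> max = 46
  Group 2: [11, 44, 39] -> max = 44
  Group 3: [8, 50, 30, 24, 41] -> max = 50
  Group 4: [4, 46, 10, 18, 27] -> max = 46
Maxes: [46, 44, 50, 46]
Minimum of maxes = 44
Final answer: 44


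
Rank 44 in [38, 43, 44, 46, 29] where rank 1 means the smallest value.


Sort ascending: [29, 38, 43, 44, 46]
Find 44 in the sorted list.
44 is at position 4 (1-indexed).
Final answer: 4


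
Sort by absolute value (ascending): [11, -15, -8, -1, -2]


Compute absolute values:
  |11| = 11
  |-15| = 15
  |-8| = 8
  |-1| = 1
  |-2| = 2
Absolute values in increasing order: 1 < 2 < 8 < 11 < 15
Listing the original numbers in that order gives the answer.
Final answer: [-1, -2, -8, 11, -15]


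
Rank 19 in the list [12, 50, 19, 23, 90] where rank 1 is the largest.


Sort descending: [90, 50, 23, 19, 12]
Find 19 in the sorted list.
19 is at position 4.
Final answer: 4


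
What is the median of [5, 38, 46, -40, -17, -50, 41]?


First, sort the list: [-50, -40, -17, 5, 38, 41, 46]
The list has 7 elements (odd count).
The middle index is 3 (0-based), and the element there is 5.
Final answer: 5


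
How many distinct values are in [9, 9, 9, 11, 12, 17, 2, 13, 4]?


List all unique values:
Distinct values: [2, 4, 9, 11, 12, 13, 17]
Count = 7
Final answer: 7


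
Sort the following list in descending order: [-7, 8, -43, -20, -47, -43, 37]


Original list: [-7, 8, -43, -20, -47, -43, 37]
Repeatedly take the largest remaining element:
  Remaining [-7, 8, -43, -20, -47, -43, 37] -> largest is 37
  Remaining [-7, 8, -43, -20, -47, -43] -> largest is 8
  Remaining [-7, -43, -20, -47, -43] -> largest is -7
  Remaining [-43, -20, -47, -43] -> largest is -20
  Remaining [-43, -47, -43] -> largest is -43
  Remaining [-47, -43] -> largest is -43
  Remaining [-47] -> largest is -47
Collecting the picks in order gives the descending list.
Final answer: [37, 8, -7, -20, -43, -43, -47]


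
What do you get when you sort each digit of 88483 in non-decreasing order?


The number 88483 has digits: 8, 8, 4, 8, 3
Sorted: 3, 4, 8, 8, 8
Joining the sorted digits gives the result.
Final answer: 34888


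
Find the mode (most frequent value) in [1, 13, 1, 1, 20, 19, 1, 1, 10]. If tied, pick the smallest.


Count the frequency of each value:
  1 appears 5 time(s)
  10 appears 1 time(s)
  13 appears 1 time(s)
  19 appears 1 time(s)
  20 appears 1 time(s)
Maximum frequency is 5.
Only 1 reaches that frequency, so it is the mode.
Final answer: 1


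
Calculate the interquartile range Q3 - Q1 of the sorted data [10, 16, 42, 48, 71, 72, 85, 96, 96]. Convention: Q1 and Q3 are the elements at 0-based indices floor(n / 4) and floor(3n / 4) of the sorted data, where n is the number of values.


The data has n = 9 elements.
Q1 index = floor(9 / 4) = floor(2.25) = 2; Q3 index = floor(3 * 9 / 4) = floor(6.75) = 6
Q1 = element at index 2 = 42
Q3 = element at index 6 = 85
IQR = 85 - 42 = 43
Final answer: 43


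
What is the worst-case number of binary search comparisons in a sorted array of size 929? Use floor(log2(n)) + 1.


Binary search halves the search space each step.
Maximum comparisons = floor(log2(929)) + 1
log2(929) = 9.8595
floor(log2(929)) = 9, so 9 + 1 = 10
Final answer: 10


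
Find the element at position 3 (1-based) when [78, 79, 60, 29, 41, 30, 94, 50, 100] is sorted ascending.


Sort ascending: [29, 30, 41, 50, 60, 78, 79, 94, 100]
The 3rd element (1-indexed) is at index 2.
Value = 41
Final answer: 41


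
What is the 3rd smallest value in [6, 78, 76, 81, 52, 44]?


Sort ascending: [6, 44, 52, 76, 78, 81]
The 3rd element (1-indexed) is at index 2.
Value = 52
Final answer: 52


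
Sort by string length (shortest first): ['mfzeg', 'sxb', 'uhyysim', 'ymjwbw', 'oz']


Compute lengths:
  'mfzeg' has length 5
  'sxb' has length 3
  'uhyysim' has length 7
  'ymjwbw' has length 6
  'oz' has length 2
Lengths in increasing order: 2 < 3 < 5 < 6 < 7
Listing the words in that order gives the answer.
Final answer: ['oz', 'sxb', 'mfzeg', 'ymjwbw', 'uhyysim']


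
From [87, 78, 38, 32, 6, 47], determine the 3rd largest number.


Sort descending: [87, 78, 47, 38, 32, 6]
The 3rd element (1-indexed) is at index 2.
Value = 47
Final answer: 47


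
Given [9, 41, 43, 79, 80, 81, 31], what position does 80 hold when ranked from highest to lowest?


Sort descending: [81, 80, 79, 43, 41, 31, 9]
Find 80 in the sorted list.
80 is at position 2.
Final answer: 2


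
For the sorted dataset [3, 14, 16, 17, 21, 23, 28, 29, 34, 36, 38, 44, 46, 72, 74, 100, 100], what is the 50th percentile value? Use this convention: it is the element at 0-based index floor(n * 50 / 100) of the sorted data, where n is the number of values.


The dataset has n = 17 elements.
Index = floor(17 * 50 / 100) = floor(850 / 100) = floor(8.5) = 8
Counting from index 0 in the sorted data, the element at index 8 is 34.
Final answer: 34


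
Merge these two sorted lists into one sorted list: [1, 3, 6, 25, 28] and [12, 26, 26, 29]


List A: [1, 3, 6, 25, 28]
List B: [12, 26, 26, 29]
Repeatedly compare the front elements and take the smaller:
  1 vs 12 -> take 1
  3 vs 12 -> take 3
  6 vs 12 -> take 6
  25 vs 12 -> take 12
  25 vs 26 -> take 25
  28 vs 26 -> take 26
  28 vs 26 -> take 26
  28 vs 29 -> take 28
  A is exhausted; append the rest of B: [29]
Final answer: [1, 3, 6, 12, 25, 26, 26, 28, 29]


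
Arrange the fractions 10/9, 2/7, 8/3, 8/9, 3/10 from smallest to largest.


Convert to decimal for comparison:
  10/9 = 1.1111
  2/7 = 0.2857
  8/3 = 2.6667
  8/9 = 0.8889
  3/10 = 0.3
Decimals in increasing order: 0.2857 < 0.3 < 0.8889 < 1.1111 < 2.6667
Writing each back as its fraction gives the sorted order.
Final answer: 2/7, 3/10, 8/9, 10/9, 8/3


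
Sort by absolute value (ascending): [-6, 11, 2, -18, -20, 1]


Compute absolute values:
  |-6| = 6
  |11| = 11
  |2| = 2
  |-18| = 18
  |-20| = 20
  |1| = 1
Absolute values in increasing order: 1 < 2 < 6 < 11 < 18 < 20
Listing the original numbers in that order gives the answer.
Final answer: [1, 2, -6, 11, -18, -20]


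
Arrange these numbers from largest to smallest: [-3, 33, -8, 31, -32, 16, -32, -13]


Original list: [-3, 33, -8, 31, -32, 16, -32, -13]
Repeatedly take the largest remaining element:
  Remaining [-3, 33, -8, 31, -32, 16, -32, -13] -> largest is 33
  Remaining [-3, -8, 31, -32, 16, -32, -13] -> largest is 31
  Remaining [-3, -8, -32, 16, -32, -13] -> largest is 16
  Remaining [-3, -8, -32, -32, -13] -> largest is -3
  Remaining [-8, -32, -32, -13] -> largest is -8
  Remaining [-32, -32, -13] -> largest is -13
  Remaining [-32, -32] -> largest is -32
  Remaining [-32] -> largest is -32
Collecting the picks in order gives the descending list.
Final answer: [33, 31, 16, -3, -8, -13, -32, -32]


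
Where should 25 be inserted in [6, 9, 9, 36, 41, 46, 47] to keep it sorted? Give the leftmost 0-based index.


List is sorted: [6, 9, 9, 36, 41, 46, 47]
We need the leftmost position where 25 can be inserted, i.e. the first index whose element is >= 25 (or the end of the list if none is).
Binary search with low=0, high=7 (0-based indices):
  low=0, high=7, mid=3: a[3]=36 >= 25, so high = 3
  low=0, high=3, mid=1: a[1]=9 < 25, so low = 2
  low=2, high=3, mid=2: a[2]=9 < 25, so low = 3
Now low = high = 3, so the insertion index is 3.
Final answer: 3


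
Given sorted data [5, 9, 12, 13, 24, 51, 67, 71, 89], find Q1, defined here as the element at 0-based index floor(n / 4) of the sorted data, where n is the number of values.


The list has n = 9 elements.
Q1 index = floor(9 / 4) = floor(2.25) = 2
Counting from index 0 in the sorted data, the element at index 2 is 12.
Final answer: 12


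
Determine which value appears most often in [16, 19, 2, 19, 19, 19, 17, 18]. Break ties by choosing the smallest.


Count the frequency of each value:
  2 appears 1 time(s)
  16 appears 1 time(s)
  17 appears 1 time(s)
  18 appears 1 time(s)
  19 appears 4 time(s)
Maximum frequency is 4.
Only 19 reaches that frequency, so it is the mode.
Final answer: 19


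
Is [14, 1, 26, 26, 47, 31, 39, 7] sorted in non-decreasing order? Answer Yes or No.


Check consecutive pairs:
  14 <= 1? False
  1 <= 26? True
  26 <= 26? True
  26 <= 47? True
  47 <= 31? False
  31 <= 39? True
  39 <= 7? False
3 consecutive pair(s) are out of order, so the list is not sorted.
Final answer: No


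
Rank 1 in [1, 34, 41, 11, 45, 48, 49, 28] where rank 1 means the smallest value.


Sort ascending: [1, 11, 28, 34, 41, 45, 48, 49]
Find 1 in the sorted list.
1 is at position 1 (1-indexed).
Final answer: 1


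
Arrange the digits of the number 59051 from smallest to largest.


The number 59051 has digits: 5, 9, 0, 5, 1
Sorted: 0, 1, 5, 5, 9
Joining the sorted digits gives the result.
Final answer: 01559


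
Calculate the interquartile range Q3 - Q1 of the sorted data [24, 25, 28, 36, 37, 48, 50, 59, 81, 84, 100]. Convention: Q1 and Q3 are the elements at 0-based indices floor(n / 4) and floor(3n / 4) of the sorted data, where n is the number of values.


The data has n = 11 elements.
Q1 index = floor(11 / 4) = floor(2.75) = 2; Q3 index = floor(3 * 11 / 4) = floor(8.25) = 8
Q1 = element at index 2 = 28
Q3 = element at index 8 = 81
IQR = 81 - 28 = 53
Final answer: 53


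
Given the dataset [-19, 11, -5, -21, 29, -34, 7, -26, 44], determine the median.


First, sort the list: [-34, -26, -21, -19, -5, 7, 11, 29, 44]
The list has 9 elements (odd count).
The middle index is 4 (0-based), and the element there is -5.
Final answer: -5


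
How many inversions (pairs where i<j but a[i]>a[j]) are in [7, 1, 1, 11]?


For each element, count the later elements that are smaller than it:
  7 (index 0): smaller elements after it = [1, 1] -> 2
  1 (index 1): smaller elements after it = [] -> 0
  1 (index 2): smaller elements after it = [] -> 0
Total inversions = 2 + 0 + 0 = 2
Final answer: 2


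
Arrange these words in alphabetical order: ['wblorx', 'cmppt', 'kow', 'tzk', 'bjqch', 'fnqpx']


Compare strings character by character (the first differing letter decides):
  'bjqch' < 'cmppt' since 'b' < 'c' at position 1
  'cmppt' < 'fnqpx' since 'c' < 'f' at position 1
  'fnqpx' < 'kow' since 'f' < 'k' at position 1
  'kow' < 'tzk' since 'k' < 't' at position 1
  'tzk' < 'wblorx' since 't' < 'w' at position 1
Chaining these comparisons gives the alphabetical order.
Final answer: ['bjqch', 'cmppt', 'fnqpx', 'kow', 'tzk', 'wblorx']


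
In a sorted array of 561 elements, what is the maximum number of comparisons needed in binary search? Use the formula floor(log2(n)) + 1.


Binary search halves the search space each step.
Maximum comparisons = floor(log2(561)) + 1
log2(561) = 9.1319
floor(log2(561)) = 9, so 9 + 1 = 10
Final answer: 10


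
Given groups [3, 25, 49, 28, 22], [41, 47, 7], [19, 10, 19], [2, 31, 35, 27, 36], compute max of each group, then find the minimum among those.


Find max of each group:
  Group 1: [3, 25, 49, 28, 22] -> max = 49
  Group 2: [41, 47, 7] -> max = 47
  Group 3: [19, 10, 19] -> max = 19
  Group 4: [2, 31, 35, 27, 36] -> max = 36
Maxes: [49, 47, 19, 36]
Minimum of maxes = 19
Final answer: 19


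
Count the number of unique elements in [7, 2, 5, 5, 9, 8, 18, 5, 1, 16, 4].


List all unique values:
Distinct values: [1, 2, 4, 5, 7, 8, 9, 16, 18]
Count = 9
Final answer: 9


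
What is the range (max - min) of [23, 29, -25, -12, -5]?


Maximum value: 29
Minimum value: -25
Range = 29 - (-25) = 54
Final answer: 54


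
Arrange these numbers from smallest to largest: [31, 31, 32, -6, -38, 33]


Original list: [31, 31, 32, -6, -38, 33]
Repeatedly take the smallest remaining element:
  Remaining [31, 31, 32, -6, -38, 33] -> smallest is -38
  Remaining [31, 31, 32, -6, 33] -> smallest is -6
  Remaining [31, 31, 32, 33] -> smallest is 31
  Remaining [31, 32, 33] -> smallest is 31
  Remaining [32, 33] -> smallest is 32
  Remaining [33] -> smallest is 33
Collecting the picks in order gives the sorted list.
Final answer: [-38, -6, 31, 31, 32, 33]


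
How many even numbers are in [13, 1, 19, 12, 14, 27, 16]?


Check each element:
  13 is odd
  1 is odd
  19 is odd
  12 is even
  14 is even
  27 is odd
  16 is even
Evens: [12, 14, 16]
Count of evens = 3
Final answer: 3


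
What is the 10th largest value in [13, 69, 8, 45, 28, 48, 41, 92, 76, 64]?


Sort descending: [92, 76, 69, 64, 48, 45, 41, 28, 13, 8]
The 10th element (1-indexed) is at index 9.
Value = 8
Final answer: 8


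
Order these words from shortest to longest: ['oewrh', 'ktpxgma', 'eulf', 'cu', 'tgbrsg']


Compute lengths:
  'oewrh' has length 5
  'ktpxgma' has length 7
  'eulf' has length 4
  'cu' has length 2
  'tgbrsg' has length 6
Lengths in increasing order: 2 < 4 < 5 < 6 < 7
Listing the words in that order gives the answer.
Final answer: ['cu', 'eulf', 'oewrh', 'tgbrsg', 'ktpxgma']


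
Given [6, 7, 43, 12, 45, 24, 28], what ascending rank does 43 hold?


Sort ascending: [6, 7, 12, 24, 28, 43, 45]
Find 43 in the sorted list.
43 is at position 6 (1-indexed).
Final answer: 6


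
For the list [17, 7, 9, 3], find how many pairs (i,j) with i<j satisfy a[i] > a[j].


For each element, count the later elements that are smaller than it:
  17 (index 0): smaller elements after it = [7, 9, 3] -> 3
  7 (index 1): smaller elements after it = [3] -> 1
  9 (index 2): smaller elements after it = [3] -> 1
Total inversions = 3 + 1 + 1 = 5
Final answer: 5


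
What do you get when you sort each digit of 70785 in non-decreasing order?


The number 70785 has digits: 7, 0, 7, 8, 5
Sorted: 0, 5, 7, 7, 8
Joining the sorted digits gives the result.
Final answer: 05778


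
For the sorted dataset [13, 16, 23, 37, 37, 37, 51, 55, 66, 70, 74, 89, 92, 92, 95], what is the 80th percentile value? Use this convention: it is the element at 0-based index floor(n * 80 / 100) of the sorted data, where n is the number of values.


The dataset has n = 15 elements.
Index = floor(15 * 80 / 100) = floor(1200 / 100) = floor(12) = 12
Counting from index 0 in the sorted data, the element at index 12 is 92.
Final answer: 92


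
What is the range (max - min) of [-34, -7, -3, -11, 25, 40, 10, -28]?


Maximum value: 40
Minimum value: -34
Range = 40 - (-34) = 74
Final answer: 74


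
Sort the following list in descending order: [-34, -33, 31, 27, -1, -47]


Original list: [-34, -33, 31, 27, -1, -47]
Repeatedly take the largest remaining element:
  Remaining [-34, -33, 31, 27, -1, -47] -> largest is 31
  Remaining [-34, -33, 27, -1, -47] -> largest is 27
  Remaining [-34, -33, -1, -47] -> largest is -1
  Remaining [-34, -33, -47] -> largest is -33
  Remaining [-34, -47] -> largest is -34
  Remaining [-47] -> largest is -47
Collecting the picks in order gives the descending list.
Final answer: [31, 27, -1, -33, -34, -47]


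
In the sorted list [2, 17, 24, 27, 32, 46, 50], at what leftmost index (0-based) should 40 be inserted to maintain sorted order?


List is sorted: [2, 17, 24, 27, 32, 46, 50]
We need the leftmost position where 40 can be inserted, i.e. the first index whose element is >= 40 (or the end of the list if none is).
Binary search with low=0, high=7 (0-based indices):
  low=0, high=7, mid=3: a[3]=27 < 40, so low = 4
  low=4, high=7, mid=5: a[5]=46 >= 40, so high = 5
  low=4, high=5, mid=4: a[4]=32 < 40, so low = 5
Now low = high = 5, so the insertion index is 5.
Final answer: 5


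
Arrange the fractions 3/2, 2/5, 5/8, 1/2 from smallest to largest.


Convert to decimal for comparison:
  3/2 = 1.5
  2/5 = 0.4
  5/8 = 0.625
  1/2 = 0.5
Decimals in increasing order: 0.4 < 0.5 < 0.625 < 1.5
Writing each back as its fraction gives the sorted order.
Final answer: 2/5, 1/2, 5/8, 3/2


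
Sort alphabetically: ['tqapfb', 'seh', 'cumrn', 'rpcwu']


Compare strings character by character (the first differing letter decides):
  'cumrn' < 'rpcwu' since 'c' < 'r' at position 1
  'rpcwu' < 'seh' since 'r' < 's' at position 1
  'seh' < 'tqapfb' since 's' < 't' at position 1
Chaining these comparisons gives the alphabetical order.
Final answer: ['cumrn', 'rpcwu', 'seh', 'tqapfb']


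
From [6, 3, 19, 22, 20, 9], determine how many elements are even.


Check each element:
  6 is even
  3 is odd
  19 is odd
  22 is even
  20 is even
  9 is odd
Evens: [6, 22, 20]
Count of evens = 3
Final answer: 3


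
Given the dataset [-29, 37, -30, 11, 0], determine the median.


First, sort the list: [-30, -29, 0, 11, 37]
The list has 5 elements (odd count).
The middle index is 2 (0-based), and the element there is 0.
Final answer: 0


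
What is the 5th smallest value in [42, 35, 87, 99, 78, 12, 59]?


Sort ascending: [12, 35, 42, 59, 78, 87, 99]
The 5th element (1-indexed) is at index 4.
Value = 78
Final answer: 78


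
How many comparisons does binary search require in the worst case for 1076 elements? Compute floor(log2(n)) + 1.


Binary search halves the search space each step.
Maximum comparisons = floor(log2(1076)) + 1
log2(1076) = 10.0715
floor(log2(1076)) = 10, so 10 + 1 = 11
Final answer: 11


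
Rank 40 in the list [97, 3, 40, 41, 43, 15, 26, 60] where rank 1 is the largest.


Sort descending: [97, 60, 43, 41, 40, 26, 15, 3]
Find 40 in the sorted list.
40 is at position 5.
Final answer: 5


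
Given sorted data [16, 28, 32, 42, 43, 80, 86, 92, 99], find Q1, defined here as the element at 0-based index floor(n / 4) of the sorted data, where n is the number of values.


The list has n = 9 elements.
Q1 index = floor(9 / 4) = floor(2.25) = 2
Counting from index 0 in the sorted data, the element at index 2 is 32.
Final answer: 32


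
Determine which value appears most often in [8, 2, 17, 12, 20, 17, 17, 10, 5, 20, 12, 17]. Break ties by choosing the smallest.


Count the frequency of each value:
  2 appears 1 time(s)
  5 appears 1 time(s)
  8 appears 1 time(s)
  10 appears 1 time(s)
  12 appears 2 time(s)
  17 appears 4 time(s)
  20 appears 2 time(s)
Maximum frequency is 4.
Only 17 reaches that frequency, so it is the mode.
Final answer: 17


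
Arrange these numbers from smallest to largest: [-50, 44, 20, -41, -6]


Original list: [-50, 44, 20, -41, -6]
Repeatedly take the smallest remaining element:
  Remaining [-50, 44, 20, -41, -6] -> smallest is -50
  Remaining [44, 20, -41, -6] -> smallest is -41
  Remaining [44, 20, -6] -> smallest is -6
  Remaining [44, 20] -> smallest is 20
  Remaining [44] -> smallest is 44
Collecting the picks in order gives the sorted list.
Final answer: [-50, -41, -6, 20, 44]


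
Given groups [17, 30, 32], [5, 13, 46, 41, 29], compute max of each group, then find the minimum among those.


Find max of each group:
  Group 1: [17, 30, 32] -> max = 32
  Group 2: [5, 13, 46, 41, 29] -> max = 46
Maxes: [32, 46]
Minimum of maxes = 32
Final answer: 32


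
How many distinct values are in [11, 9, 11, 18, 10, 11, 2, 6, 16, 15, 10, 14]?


List all unique values:
Distinct values: [2, 6, 9, 10, 11, 14, 15, 16, 18]
Count = 9
Final answer: 9


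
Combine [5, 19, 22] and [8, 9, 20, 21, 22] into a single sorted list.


List A: [5, 19, 22]
List B: [8, 9, 20, 21, 22]
Repeatedly compare the front elements and take the smaller:
  5 vs 8 -> take 5
  19 vs 8 -> take 8
  19 vs 9 -> take 9
  19 vs 20 -> take 19
  22 vs 20 -> take 20
  22 vs 21 -> take 21
  22 vs 22 -> take 22
  A is exhausted; append the rest of B: [22]
Final answer: [5, 8, 9, 19, 20, 21, 22, 22]


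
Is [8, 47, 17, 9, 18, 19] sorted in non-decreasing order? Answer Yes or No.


Check consecutive pairs:
  8 <= 47? True
  47 <= 17? False
  17 <= 9? False
  9 <= 18? True
  18 <= 19? True
2 consecutive pair(s) are out of order, so the list is not sorted.
Final answer: No


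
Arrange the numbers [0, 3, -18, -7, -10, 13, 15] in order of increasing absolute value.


Compute absolute values:
  |0| = 0
  |3| = 3
  |-18| = 18
  |-7| = 7
  |-10| = 10
  |13| = 13
  |15| = 15
Absolute values in increasing order: 0 < 3 < 7 < 10 < 13 < 15 < 18
Listing the original numbers in that order gives the answer.
Final answer: [0, 3, -7, -10, 13, 15, -18]


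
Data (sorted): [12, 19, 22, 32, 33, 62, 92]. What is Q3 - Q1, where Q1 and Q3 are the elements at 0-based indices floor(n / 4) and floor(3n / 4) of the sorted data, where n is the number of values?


The data has n = 7 elements.
Q1 index = floor(7 / 4) = floor(1.75) = 1; Q3 index = floor(3 * 7 / 4) = floor(5.25) = 5
Q1 = element at index 1 = 19
Q3 = element at index 5 = 62
IQR = 62 - 19 = 43
Final answer: 43


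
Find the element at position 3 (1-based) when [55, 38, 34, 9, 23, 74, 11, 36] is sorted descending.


Sort descending: [74, 55, 38, 36, 34, 23, 11, 9]
The 3rd element (1-indexed) is at index 2.
Value = 38
Final answer: 38


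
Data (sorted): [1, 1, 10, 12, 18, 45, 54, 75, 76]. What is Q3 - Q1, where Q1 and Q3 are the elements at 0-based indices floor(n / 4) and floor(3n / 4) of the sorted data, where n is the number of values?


The data has n = 9 elements.
Q1 index = floor(9 / 4) = floor(2.25) = 2; Q3 index = floor(3 * 9 / 4) = floor(6.75) = 6
Q1 = element at index 2 = 10
Q3 = element at index 6 = 54
IQR = 54 - 10 = 44
Final answer: 44


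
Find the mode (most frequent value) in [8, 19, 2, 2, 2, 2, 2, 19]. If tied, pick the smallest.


Count the frequency of each value:
  2 appears 5 time(s)
  8 appears 1 time(s)
  19 appears 2 time(s)
Maximum frequency is 5.
Only 2 reaches that frequency, so it is the mode.
Final answer: 2


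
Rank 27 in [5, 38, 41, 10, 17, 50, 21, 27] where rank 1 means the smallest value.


Sort ascending: [5, 10, 17, 21, 27, 38, 41, 50]
Find 27 in the sorted list.
27 is at position 5 (1-indexed).
Final answer: 5


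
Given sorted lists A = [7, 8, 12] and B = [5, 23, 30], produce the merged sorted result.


List A: [7, 8, 12]
List B: [5, 23, 30]
Repeatedly compare the front elements and take the smaller:
  7 vs 5 -> take 5
  7 vs 23 -> take 7
  8 vs 23 -> take 8
  12 vs 23 -> take 12
  A is exhausted; append the rest of B: [23, 30]
Final answer: [5, 7, 8, 12, 23, 30]


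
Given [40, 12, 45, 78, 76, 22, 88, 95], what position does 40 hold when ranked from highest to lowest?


Sort descending: [95, 88, 78, 76, 45, 40, 22, 12]
Find 40 in the sorted list.
40 is at position 6.
Final answer: 6


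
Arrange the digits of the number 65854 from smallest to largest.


The number 65854 has digits: 6, 5, 8, 5, 4
Sorted: 4, 5, 5, 6, 8
Joining the sorted digits gives the result.
Final answer: 45568


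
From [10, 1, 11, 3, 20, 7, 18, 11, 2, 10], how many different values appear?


List all unique values:
Distinct values: [1, 2, 3, 7, 10, 11, 18, 20]
Count = 8
Final answer: 8


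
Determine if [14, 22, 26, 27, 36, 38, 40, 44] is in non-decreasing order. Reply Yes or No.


Check consecutive pairs:
  14 <= 22? True
  22 <= 26? True
  26 <= 27? True
  27 <= 36? True
  36 <= 38? True
  38 <= 40? True
  40 <= 44? True
Every consecutive pair is in order, so the list is non-decreasing.
Final answer: Yes


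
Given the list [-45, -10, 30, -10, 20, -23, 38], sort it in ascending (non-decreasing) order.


Original list: [-45, -10, 30, -10, 20, -23, 38]
Repeatedly take the smallest remaining element:
  Remaining [-45, -10, 30, -10, 20, -23, 38] -> smallest is -45
  Remaining [-10, 30, -10, 20, -23, 38] -> smallest is -23
  Remaining [-10, 30, -10, 20, 38] -> smallest is -10
  Remaining [30, -10, 20, 38] -> smallest is -10
  Remaining [30, 20, 38] -> smallest is 20
  Remaining [30, 38] -> smallest is 30
  Remaining [38] -> smallest is 38
Collecting the picks in order gives the sorted list.
Final answer: [-45, -23, -10, -10, 20, 30, 38]


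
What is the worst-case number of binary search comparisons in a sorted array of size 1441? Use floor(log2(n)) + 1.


Binary search halves the search space each step.
Maximum comparisons = floor(log2(1441)) + 1
log2(1441) = 10.4929
floor(log2(1441)) = 10, so 10 + 1 = 11
Final answer: 11


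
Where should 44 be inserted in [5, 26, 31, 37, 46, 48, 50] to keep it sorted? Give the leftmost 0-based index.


List is sorted: [5, 26, 31, 37, 46, 48, 50]
We need the leftmost position where 44 can be inserted, i.e. the first index whose element is >= 44 (or the end of the list if none is).
Binary search with low=0, high=7 (0-based indices):
  low=0, high=7, mid=3: a[3]=37 < 44, so low = 4
  low=4, high=7, mid=5: a[5]=48 >= 44, so high = 5
  low=4, high=5, mid=4: a[4]=46 >= 44, so high = 4
Now low = high = 4, so the insertion index is 4.
Final answer: 4


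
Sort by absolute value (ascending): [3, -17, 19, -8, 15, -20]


Compute absolute values:
  |3| = 3
  |-17| = 17
  |19| = 19
  |-8| = 8
  |15| = 15
  |-20| = 20
Absolute values in increasing order: 3 < 8 < 15 < 17 < 19 < 20
Listing the original numbers in that order gives the answer.
Final answer: [3, -8, 15, -17, 19, -20]


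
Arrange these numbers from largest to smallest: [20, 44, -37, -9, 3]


Original list: [20, 44, -37, -9, 3]
Repeatedly take the largest remaining element:
  Remaining [20, 44, -37, -9, 3] -> largest is 44
  Remaining [20, -37, -9, 3] -> largest is 20
  Remaining [-37, -9, 3] -> largest is 3
  Remaining [-37, -9] -> largest is -9
  Remaining [-37] -> largest is -37
Collecting the picks in order gives the descending list.
Final answer: [44, 20, 3, -9, -37]


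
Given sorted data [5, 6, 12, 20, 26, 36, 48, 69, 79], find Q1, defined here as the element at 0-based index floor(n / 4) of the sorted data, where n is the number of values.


The list has n = 9 elements.
Q1 index = floor(9 / 4) = floor(2.25) = 2
Counting from index 0 in the sorted data, the element at index 2 is 12.
Final answer: 12


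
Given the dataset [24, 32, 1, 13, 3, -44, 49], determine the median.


First, sort the list: [-44, 1, 3, 13, 24, 32, 49]
The list has 7 elements (odd count).
The middle index is 3 (0-based), and the element there is 13.
Final answer: 13


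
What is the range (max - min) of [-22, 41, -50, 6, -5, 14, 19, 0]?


Maximum value: 41
Minimum value: -50
Range = 41 - (-50) = 91
Final answer: 91


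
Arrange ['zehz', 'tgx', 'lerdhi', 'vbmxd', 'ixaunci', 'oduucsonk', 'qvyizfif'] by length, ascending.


Compute lengths:
  'zehz' has length 4
  'tgx' has length 3
  'lerdhi' has length 6
  'vbmxd' has length 5
  'ixaunci' has length 7
  'oduucsonk' has length 9
  'qvyizfif' has length 8
Lengths in increasing order: 3 < 4 < 5 < 6 < 7 < 8 < 9
Listing the words in that order gives the answer.
Final answer: ['tgx', 'zehz', 'vbmxd', 'lerdhi', 'ixaunci', 'qvyizfif', 'oduucsonk']


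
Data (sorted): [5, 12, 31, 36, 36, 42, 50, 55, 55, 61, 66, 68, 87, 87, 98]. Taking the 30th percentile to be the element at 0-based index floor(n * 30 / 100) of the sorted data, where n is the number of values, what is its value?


The dataset has n = 15 elements.
Index = floor(15 * 30 / 100) = floor(450 / 100) = floor(4.5) = 4
Counting from index 0 in the sorted data, the element at index 4 is 36.
Final answer: 36


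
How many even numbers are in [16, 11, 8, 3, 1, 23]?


Check each element:
  16 is even
  11 is odd
  8 is even
  3 is odd
  1 is odd
  23 is odd
Evens: [16, 8]
Count of evens = 2
Final answer: 2


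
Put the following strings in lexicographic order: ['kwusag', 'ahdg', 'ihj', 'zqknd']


Compare strings character by character (the first differing letter decides):
  'ahdg' < 'ihj' since 'a' < 'i' at position 1
  'ihj' < 'kwusag' since 'i' < 'k' at position 1
  'kwusag' < 'zqknd' since 'k' < 'z' at position 1
Chaining these comparisons gives the alphabetical order.
Final answer: ['ahdg', 'ihj', 'kwusag', 'zqknd']


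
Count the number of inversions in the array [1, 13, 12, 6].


For each element, count the later elements that are smaller than it:
  1 (index 0): smaller elements after it = [] -> 0
  13 (index 1): smaller elements after it = [12, 6] -> 2
  12 (index 2): smaller elements after it = [6] -> 1
Total inversions = 0 + 2 + 1 = 3
Final answer: 3


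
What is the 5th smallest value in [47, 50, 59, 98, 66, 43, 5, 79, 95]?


Sort ascending: [5, 43, 47, 50, 59, 66, 79, 95, 98]
The 5th element (1-indexed) is at index 4.
Value = 59
Final answer: 59


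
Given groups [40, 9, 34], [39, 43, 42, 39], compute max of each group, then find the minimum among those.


Find max of each group:
  Group 1: [40, 9, 34] -> max = 40
  Group 2: [39, 43, 42, 39] -> max = 43
Maxes: [40, 43]
Minimum of maxes = 40
Final answer: 40


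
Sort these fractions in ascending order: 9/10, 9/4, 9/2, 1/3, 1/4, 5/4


Convert to decimal for comparison:
  9/10 = 0.9
  9/4 = 2.25
  9/2 = 4.5
  1/3 = 0.3333
  1/4 = 0.25
  5/4 = 1.25
Decimals in increasing order: 0.25 < 0.3333 < 0.9 < 1.25 < 2.25 < 4.5
Writing each back as its fraction gives the sorted order.
Final answer: 1/4, 1/3, 9/10, 5/4, 9/4, 9/2


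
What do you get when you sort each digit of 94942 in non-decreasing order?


The number 94942 has digits: 9, 4, 9, 4, 2
Sorted: 2, 4, 4, 9, 9
Joining the sorted digits gives the result.
Final answer: 24499


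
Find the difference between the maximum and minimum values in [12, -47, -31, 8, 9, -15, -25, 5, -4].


Maximum value: 12
Minimum value: -47
Range = 12 - (-47) = 59
Final answer: 59
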